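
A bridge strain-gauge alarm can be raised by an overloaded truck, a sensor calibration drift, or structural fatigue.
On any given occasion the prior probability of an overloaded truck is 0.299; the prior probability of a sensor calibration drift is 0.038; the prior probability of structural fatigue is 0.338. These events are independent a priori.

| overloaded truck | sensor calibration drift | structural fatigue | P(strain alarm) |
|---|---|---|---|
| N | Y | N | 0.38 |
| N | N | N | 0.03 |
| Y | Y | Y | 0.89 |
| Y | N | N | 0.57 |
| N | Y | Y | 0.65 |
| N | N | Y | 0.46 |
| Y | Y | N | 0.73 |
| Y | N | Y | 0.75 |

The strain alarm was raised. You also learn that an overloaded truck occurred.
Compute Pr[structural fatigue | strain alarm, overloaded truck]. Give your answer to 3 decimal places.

Pr[structural fatigue | strain alarm, overloaded truck] ≈ 0.401

Enumerate the 4 (sensor calibration drift, structural fatigue) configurations and weight by the priors:
  P(strain alarm | overloaded truck) = 0.57×0.962×0.662 + 0.75×0.962×0.338 + 0.73×0.038×0.662 + 0.89×0.038×0.338
        = 0.363001 + 0.243867 + 0.018364 + 0.011431 = 0.636663
The terms with structural fatigue present sum to 0.255298, so
  P(structural fatigue | strain alarm, overloaded truck) = 0.255298 / 0.636663 ≈ 0.401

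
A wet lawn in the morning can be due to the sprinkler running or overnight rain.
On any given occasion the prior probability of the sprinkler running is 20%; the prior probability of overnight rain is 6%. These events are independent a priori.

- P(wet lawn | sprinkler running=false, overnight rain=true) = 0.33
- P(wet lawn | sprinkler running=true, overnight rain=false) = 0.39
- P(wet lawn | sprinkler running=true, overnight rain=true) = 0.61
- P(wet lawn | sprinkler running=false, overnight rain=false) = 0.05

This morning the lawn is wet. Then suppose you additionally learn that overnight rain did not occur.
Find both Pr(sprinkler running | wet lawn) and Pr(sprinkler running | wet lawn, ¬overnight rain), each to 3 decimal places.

Pr(sprinkler running | wet lawn) ≈ 0.601; Pr(sprinkler running | wet lawn, ¬overnight rain) ≈ 0.661

P(wet lawn) = 0.05*0.8*0.94 + 0.33*0.8*0.06 + 0.39*0.2*0.94 + 0.61*0.2*0.06 = 0.037600 + 0.015840 + 0.073320 + 0.007320 = 0.134080
The sprinkler running-present share is 0.073320 + 0.007320 = 0.080640.
Hence the posterior is 0.080640/0.134080 ≈ 0.601.

With the extra evidence:
Sum P(wet lawn|·) weighted by the priors over both values of sprinkler running:
  P(wet lawn | ¬overnight rain) = 0.05·0.8 + 0.39·0.2
        = 0.040000 + 0.078000 = 0.118000
Keeping only the sprinkler running-present terms gives 0.078000, so
  P(sprinkler running | wet lawn, ¬overnight rain) = 0.078000 / 0.118000 ≈ 0.661
Ruling out overnight rain raises the posterior on sprinkler running — the flip side of explaining away.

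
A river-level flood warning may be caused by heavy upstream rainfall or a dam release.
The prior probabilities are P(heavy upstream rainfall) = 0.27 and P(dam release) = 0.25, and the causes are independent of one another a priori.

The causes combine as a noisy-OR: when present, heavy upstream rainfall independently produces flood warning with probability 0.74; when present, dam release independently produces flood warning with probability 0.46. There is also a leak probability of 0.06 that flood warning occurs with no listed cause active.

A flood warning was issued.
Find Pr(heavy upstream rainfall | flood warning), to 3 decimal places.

Under noisy-OR, P(flood warning | causes) = 1 − (1−0.06)·∏(1−qᵢ) over the active causes.
Enumerate the 4 (heavy upstream rainfall, dam release) configurations and weight by the priors:
  P(flood warning) = 0.06*0.73*0.75 + 0.4924*0.73*0.25 + 0.7556*0.27*0.75 + 0.868024*0.27*0.25
        = 0.032850 + 0.089863 + 0.153009 + 0.058592 = 0.334314
The terms with heavy upstream rainfall present sum to 0.211601, so
  P(heavy upstream rainfall | flood warning) = 0.211601 / 0.334314 ≈ 0.633

Pr(heavy upstream rainfall | flood warning) ≈ 0.633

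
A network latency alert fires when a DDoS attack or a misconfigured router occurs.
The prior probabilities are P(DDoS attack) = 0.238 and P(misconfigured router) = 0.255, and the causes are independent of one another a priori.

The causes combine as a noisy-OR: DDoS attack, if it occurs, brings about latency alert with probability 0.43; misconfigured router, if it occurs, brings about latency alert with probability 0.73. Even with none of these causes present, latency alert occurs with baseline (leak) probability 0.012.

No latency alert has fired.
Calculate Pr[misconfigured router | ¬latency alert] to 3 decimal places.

Pr[misconfigured router | ¬latency alert] ≈ 0.085

Under noisy-OR, P(latency alert | causes) = 1 − (1−0.012)·∏(1−qᵢ) over the active causes.
P(¬latency alert) = 0.988·0.762·0.745 + 0.26676·0.762·0.255 + 0.56316·0.238·0.745 + 0.152053·0.238·0.255 = 0.560878 + 0.051834 + 0.099854 + 0.009228 = 0.721794
Of this, 0.061062 comes from 0.051834 + 0.009228 (the misconfigured router=true cases).
P(misconfigured router | ¬latency alert) = 0.061062 / 0.721794 ≈ 0.085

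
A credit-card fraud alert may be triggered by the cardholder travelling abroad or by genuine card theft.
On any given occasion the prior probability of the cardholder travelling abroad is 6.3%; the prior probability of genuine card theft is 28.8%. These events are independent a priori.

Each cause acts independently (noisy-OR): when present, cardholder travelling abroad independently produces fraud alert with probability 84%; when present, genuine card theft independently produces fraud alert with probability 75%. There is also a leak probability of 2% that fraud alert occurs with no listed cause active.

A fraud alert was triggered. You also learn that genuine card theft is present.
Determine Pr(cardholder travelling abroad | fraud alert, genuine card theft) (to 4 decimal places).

Under noisy-OR, P(fraud alert | causes) = 1 − (1−0.02)·∏(1−qᵢ) over the active causes.
Sum P(fraud alert|·) weighted by the priors over both values of cardholder travelling abroad:
  P(fraud alert | genuine card theft) = 0.755·0.937 + 0.9608·0.063
        = 0.707435 + 0.060530 = 0.767965
Configurations with cardholder travelling abroad contribute 0.060530, so
  P(cardholder travelling abroad | fraud alert, genuine card theft) = 0.060530 / 0.767965 ≈ 0.0788

Pr(cardholder travelling abroad | fraud alert, genuine card theft) ≈ 0.0788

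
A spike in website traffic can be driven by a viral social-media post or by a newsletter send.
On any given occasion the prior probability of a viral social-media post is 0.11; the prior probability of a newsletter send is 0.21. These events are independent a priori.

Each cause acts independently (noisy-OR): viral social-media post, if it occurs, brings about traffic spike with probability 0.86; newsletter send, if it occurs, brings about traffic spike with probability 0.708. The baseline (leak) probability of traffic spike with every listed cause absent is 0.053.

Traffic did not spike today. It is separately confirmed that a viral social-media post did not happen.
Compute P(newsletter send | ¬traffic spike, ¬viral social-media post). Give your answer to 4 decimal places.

Under noisy-OR, P(traffic spike | causes) = 1 − (1−0.053)·∏(1−qᵢ) over the active causes.
For the numerator, keep only newsletter send=true terms: 0.276524*0.21 = 0.058070
Normalizer over all consistent configurations: 0.947*0.79 + 0.276524*0.21 = 0.806200
P(newsletter send | ¬traffic spike, ¬viral social-media post) = 0.058070/0.806200 ≈ 0.0720

P(newsletter send | ¬traffic spike, ¬viral social-media post) ≈ 0.0720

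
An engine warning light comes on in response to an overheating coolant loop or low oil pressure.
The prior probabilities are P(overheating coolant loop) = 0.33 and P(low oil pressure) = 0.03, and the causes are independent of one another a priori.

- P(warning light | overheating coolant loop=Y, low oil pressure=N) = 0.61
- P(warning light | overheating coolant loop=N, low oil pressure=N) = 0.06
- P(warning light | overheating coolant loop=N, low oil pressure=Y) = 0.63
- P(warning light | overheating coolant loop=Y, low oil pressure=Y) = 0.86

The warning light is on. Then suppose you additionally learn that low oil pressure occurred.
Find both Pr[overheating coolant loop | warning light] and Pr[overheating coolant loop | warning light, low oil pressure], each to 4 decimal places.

Pr[overheating coolant loop | warning light] ≈ 0.7978; Pr[overheating coolant loop | warning light, low oil pressure] ≈ 0.4020

Numerator (weight on configurations with overheating coolant loop): 0.195261 + 0.008514 = 0.203775
Denominator P(warning light): 0.06*0.67*0.97 + 0.63*0.67*0.03 + 0.61*0.33*0.97 + 0.86*0.33*0.03 = 0.255432
P(overheating coolant loop | warning light) = 0.203775/0.255432 ≈ 0.7978

Now also conditioning on low oil pressure=true:
Sum P(warning light|·) weighted by the priors over both values of overheating coolant loop:
  P(warning light | low oil pressure) = 0.63×0.67 + 0.86×0.33
        = 0.422100 + 0.283800 = 0.705900
Keeping only the overheating coolant loop-present terms gives 0.283800, so
  P(overheating coolant loop | warning light, low oil pressure) = 0.283800 / 0.705900 ≈ 0.4020
Conditioning on low oil pressure lowers the posterior on overheating coolant loop: the classic explaining-away effect in a common-effect structure.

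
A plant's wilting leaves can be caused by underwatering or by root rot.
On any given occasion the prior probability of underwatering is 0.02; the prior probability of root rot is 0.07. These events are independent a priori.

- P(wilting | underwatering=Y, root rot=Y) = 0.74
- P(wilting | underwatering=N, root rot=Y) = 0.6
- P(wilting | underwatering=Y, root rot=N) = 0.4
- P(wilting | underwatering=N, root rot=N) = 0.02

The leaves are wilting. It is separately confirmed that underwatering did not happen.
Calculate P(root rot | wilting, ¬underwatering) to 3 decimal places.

Weight on root rot=true, given the evidence: 0.6×0.07 = 0.042000
Normalizer over all consistent configurations: 0.02×0.93 + 0.6×0.07 = 0.060600
P(root rot | wilting, ¬underwatering) = 0.042000/0.060600 ≈ 0.693

P(root rot | wilting, ¬underwatering) ≈ 0.693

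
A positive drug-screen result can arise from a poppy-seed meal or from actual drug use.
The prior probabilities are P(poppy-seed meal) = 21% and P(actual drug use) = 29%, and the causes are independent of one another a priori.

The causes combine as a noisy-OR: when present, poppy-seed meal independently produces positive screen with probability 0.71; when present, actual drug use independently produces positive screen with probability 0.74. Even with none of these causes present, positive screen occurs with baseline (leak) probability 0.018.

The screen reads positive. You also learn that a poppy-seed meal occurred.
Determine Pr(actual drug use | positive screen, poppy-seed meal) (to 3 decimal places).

Under noisy-OR, P(positive screen | causes) = 1 − (1−0.018)·∏(1−qᵢ) over the active causes.
P(positive screen | poppy-seed meal) = 0.71522×0.71 + 0.925957×0.29 = 0.507806 + 0.268528 = 0.776334
Restricting to configurations with actual drug use present: 0.925957×0.29 = 0.268528.
P(actual drug use | positive screen, poppy-seed meal) = 0.268528 / 0.776334 ≈ 0.346

Pr(actual drug use | positive screen, poppy-seed meal) ≈ 0.346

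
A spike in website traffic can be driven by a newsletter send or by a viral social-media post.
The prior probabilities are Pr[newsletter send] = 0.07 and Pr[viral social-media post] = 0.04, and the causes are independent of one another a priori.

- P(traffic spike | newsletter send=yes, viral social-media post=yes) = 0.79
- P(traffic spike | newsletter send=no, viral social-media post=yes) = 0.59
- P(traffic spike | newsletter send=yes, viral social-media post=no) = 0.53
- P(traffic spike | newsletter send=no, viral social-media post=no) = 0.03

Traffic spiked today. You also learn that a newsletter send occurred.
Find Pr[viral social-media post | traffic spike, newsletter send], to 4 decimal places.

Pr[viral social-media post | traffic spike, newsletter send] ≈ 0.0585

P(traffic spike | newsletter send) = 0.53×0.96 + 0.79×0.04 = 0.508800 + 0.031600 = 0.540400
Of this, 0.031600 comes from 0.79×0.04 (the viral social-media post=true cases).
Hence the posterior is 0.031600/0.540400 ≈ 0.0585.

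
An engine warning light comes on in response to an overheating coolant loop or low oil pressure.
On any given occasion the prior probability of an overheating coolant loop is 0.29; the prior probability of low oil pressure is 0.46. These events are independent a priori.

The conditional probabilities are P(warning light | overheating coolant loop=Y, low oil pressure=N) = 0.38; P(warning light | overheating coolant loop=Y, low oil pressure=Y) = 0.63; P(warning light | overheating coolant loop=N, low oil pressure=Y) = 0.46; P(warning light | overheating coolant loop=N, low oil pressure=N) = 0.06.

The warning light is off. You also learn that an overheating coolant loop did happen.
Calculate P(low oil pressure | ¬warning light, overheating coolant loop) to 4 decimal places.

P(low oil pressure | ¬warning light, overheating coolant loop) ≈ 0.3370

For the numerator, keep only low oil pressure=true terms: 0.37·0.46 = 0.170200
The normalizing constant is 0.62·0.54 + 0.37·0.46 = 0.505000
P(low oil pressure | ¬warning light, overheating coolant loop) = 0.170200/0.505000 ≈ 0.3370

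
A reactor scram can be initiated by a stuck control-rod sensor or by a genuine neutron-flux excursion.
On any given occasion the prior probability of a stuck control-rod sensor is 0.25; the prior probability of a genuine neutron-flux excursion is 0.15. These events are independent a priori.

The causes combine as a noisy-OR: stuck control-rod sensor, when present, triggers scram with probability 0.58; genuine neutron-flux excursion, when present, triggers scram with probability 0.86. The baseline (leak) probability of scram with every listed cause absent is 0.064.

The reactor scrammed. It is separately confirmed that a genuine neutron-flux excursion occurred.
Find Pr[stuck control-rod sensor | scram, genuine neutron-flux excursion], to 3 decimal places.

Pr[stuck control-rod sensor | scram, genuine neutron-flux excursion] ≈ 0.266

Under noisy-OR, P(scram | causes) = 1 − (1−0.064)·∏(1−qᵢ) over the active causes.
Weight on stuck control-rod sensor=true, given the evidence: 0.944963·0.25 = 0.236241
Normalizer over all consistent configurations: 0.86896·0.75 + 0.944963·0.25 = 0.887961
Posterior = 0.236241 / 0.887961 ≈ 0.266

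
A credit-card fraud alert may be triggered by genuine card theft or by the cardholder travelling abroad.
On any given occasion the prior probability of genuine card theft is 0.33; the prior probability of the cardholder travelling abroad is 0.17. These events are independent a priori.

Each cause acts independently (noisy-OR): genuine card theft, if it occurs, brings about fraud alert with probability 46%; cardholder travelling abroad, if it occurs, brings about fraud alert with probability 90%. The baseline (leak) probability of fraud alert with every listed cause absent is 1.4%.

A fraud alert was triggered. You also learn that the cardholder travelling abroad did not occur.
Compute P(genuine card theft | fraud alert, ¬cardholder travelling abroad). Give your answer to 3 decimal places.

P(genuine card theft | fraud alert, ¬cardholder travelling abroad) ≈ 0.943

Under noisy-OR, P(fraud alert | causes) = 1 − (1−0.014)·∏(1−qᵢ) over the active causes.
P(fraud alert | ¬cardholder travelling abroad) = 0.014×0.67 + 0.46756×0.33 = 0.009380 + 0.154295 = 0.163675
Of this, 0.154295 comes from 0.46756×0.33 (the genuine card theft=true cases).
So P(genuine card theft | fraud alert, ¬cardholder travelling abroad) = 0.154295/0.163675 ≈ 0.943.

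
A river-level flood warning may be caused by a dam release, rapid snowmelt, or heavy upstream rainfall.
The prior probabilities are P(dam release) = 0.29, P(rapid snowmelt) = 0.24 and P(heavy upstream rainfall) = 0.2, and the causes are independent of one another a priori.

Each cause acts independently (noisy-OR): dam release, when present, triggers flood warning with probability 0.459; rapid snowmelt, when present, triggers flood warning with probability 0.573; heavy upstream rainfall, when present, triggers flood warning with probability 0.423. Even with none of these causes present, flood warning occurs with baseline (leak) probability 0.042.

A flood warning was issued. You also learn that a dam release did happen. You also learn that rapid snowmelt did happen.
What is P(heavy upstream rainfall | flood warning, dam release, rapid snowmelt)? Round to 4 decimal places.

Under noisy-OR, P(flood warning | causes) = 1 − (1−0.042)·∏(1−qᵢ) over the active causes.
P(flood warning | dam release, rapid snowmelt) = 0.778695*0.8 + 0.872307*0.2 = 0.622956 + 0.174461 = 0.797417
Restricting to configurations with heavy upstream rainfall present: 0.872307*0.2 = 0.174461.
P(heavy upstream rainfall | flood warning, dam release, rapid snowmelt) = 0.174461 / 0.797417 ≈ 0.2188

P(heavy upstream rainfall | flood warning, dam release, rapid snowmelt) ≈ 0.2188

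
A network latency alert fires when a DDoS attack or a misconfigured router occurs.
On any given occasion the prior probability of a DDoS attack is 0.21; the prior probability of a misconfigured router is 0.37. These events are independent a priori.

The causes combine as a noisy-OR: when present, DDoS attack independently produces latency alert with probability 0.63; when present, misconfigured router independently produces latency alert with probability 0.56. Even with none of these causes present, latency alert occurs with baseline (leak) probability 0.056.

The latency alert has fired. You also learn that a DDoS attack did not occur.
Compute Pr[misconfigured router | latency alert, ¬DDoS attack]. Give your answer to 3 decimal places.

Pr[misconfigured router | latency alert, ¬DDoS attack] ≈ 0.860

Under noisy-OR, P(latency alert | causes) = 1 − (1−0.056)·∏(1−qᵢ) over the active causes.
Enumerate both values of misconfigured router and weight by the priors:
  P(latency alert | ¬DDoS attack) = 0.056·0.63 + 0.58464·0.37
        = 0.035280 + 0.216317 = 0.251597
Configurations with misconfigured router contribute 0.216317, so
  P(misconfigured router | latency alert, ¬DDoS attack) = 0.216317 / 0.251597 ≈ 0.860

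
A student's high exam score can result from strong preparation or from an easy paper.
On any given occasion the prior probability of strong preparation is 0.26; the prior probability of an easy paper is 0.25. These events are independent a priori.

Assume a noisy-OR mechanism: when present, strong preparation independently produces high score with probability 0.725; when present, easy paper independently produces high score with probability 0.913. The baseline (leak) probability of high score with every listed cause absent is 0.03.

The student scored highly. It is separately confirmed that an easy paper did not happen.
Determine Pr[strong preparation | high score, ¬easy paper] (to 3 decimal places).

Under noisy-OR, P(high score | causes) = 1 − (1−0.03)·∏(1−qᵢ) over the active causes.
P(high score | ¬easy paper) = 0.03×0.74 + 0.73325×0.26 = 0.022200 + 0.190645 = 0.212845
Restricting to configurations with strong preparation present: 0.73325×0.26 = 0.190645.
P(strong preparation | high score, ¬easy paper) = 0.190645 / 0.212845 ≈ 0.896

Pr[strong preparation | high score, ¬easy paper] ≈ 0.896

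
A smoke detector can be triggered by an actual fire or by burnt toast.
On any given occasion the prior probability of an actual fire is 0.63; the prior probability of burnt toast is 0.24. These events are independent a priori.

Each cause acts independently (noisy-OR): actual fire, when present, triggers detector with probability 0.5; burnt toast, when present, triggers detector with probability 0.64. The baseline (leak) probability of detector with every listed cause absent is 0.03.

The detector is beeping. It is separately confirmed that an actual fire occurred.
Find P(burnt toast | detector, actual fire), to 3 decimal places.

P(burnt toast | detector, actual fire) ≈ 0.336

Under noisy-OR, P(detector | causes) = 1 − (1−0.03)·∏(1−qᵢ) over the active causes.
By total probability over both values of burnt toast:
  P(detector | actual fire) = 0.515*0.76 + 0.8254*0.24
        = 0.391400 + 0.198096 = 0.589496
Configurations with burnt toast contribute 0.198096, so
  P(burnt toast | detector, actual fire) = 0.198096 / 0.589496 ≈ 0.336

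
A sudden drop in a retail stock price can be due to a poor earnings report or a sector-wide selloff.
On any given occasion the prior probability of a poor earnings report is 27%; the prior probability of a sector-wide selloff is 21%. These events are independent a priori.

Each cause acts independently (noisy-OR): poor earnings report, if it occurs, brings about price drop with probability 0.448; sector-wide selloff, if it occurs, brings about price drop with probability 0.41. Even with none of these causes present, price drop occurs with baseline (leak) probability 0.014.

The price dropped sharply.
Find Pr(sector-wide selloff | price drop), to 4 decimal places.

Under noisy-OR, P(price drop | causes) = 1 − (1−0.014)·∏(1−qᵢ) over the active causes.
By total probability over the 4 (poor earnings report, sector-wide selloff) configurations:
  P(price drop) = 0.014×0.73×0.79 + 0.41826×0.73×0.21 + 0.455728×0.27×0.79 + 0.67888×0.27×0.21
        = 0.008074 + 0.064119 + 0.097207 + 0.038492 = 0.207892
Keeping only the sector-wide selloff-present terms gives 0.102611, so
  P(sector-wide selloff | price drop) = 0.102611 / 0.207892 ≈ 0.4936

Pr(sector-wide selloff | price drop) ≈ 0.4936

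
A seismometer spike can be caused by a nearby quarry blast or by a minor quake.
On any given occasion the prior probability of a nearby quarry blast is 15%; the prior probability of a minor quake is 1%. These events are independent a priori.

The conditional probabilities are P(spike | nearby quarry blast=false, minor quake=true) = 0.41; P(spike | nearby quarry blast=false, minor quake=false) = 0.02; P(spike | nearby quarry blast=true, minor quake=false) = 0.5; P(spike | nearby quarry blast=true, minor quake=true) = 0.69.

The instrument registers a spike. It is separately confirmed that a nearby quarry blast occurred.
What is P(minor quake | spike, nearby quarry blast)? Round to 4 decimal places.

P(minor quake | spike, nearby quarry blast) ≈ 0.0137

Numerator (weight on configurations with minor quake): 0.69×0.01 = 0.006900
Normalizer over all consistent configurations: 0.5×0.99 + 0.69×0.01 = 0.501900
Posterior = 0.006900 / 0.501900 ≈ 0.0137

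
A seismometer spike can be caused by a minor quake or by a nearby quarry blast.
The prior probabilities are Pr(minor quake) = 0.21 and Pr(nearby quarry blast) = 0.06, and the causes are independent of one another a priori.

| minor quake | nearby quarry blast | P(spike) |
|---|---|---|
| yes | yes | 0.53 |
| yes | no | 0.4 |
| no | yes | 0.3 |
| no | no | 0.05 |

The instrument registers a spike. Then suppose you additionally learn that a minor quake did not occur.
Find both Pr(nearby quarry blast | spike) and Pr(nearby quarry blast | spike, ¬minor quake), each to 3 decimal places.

P(spike) = 0.05×0.79×0.94 + 0.3×0.79×0.06 + 0.4×0.21×0.94 + 0.53×0.21×0.06 = 0.037130 + 0.014220 + 0.078960 + 0.006678 = 0.136988
Of this, 0.020898 comes from 0.014220 + 0.006678 (the nearby quarry blast=true cases).
P(nearby quarry blast | spike) = 0.020898 / 0.136988 ≈ 0.153

Now condition on the additional information:
P(spike | ¬minor quake) = 0.05×0.94 + 0.3×0.06 = 0.047000 + 0.018000 = 0.065000
The nearby quarry blast-present share is 0.3×0.06 = 0.018000.
Hence the posterior is 0.018000/0.065000 ≈ 0.277.

Pr(nearby quarry blast | spike) ≈ 0.153; Pr(nearby quarry blast | spike, ¬minor quake) ≈ 0.277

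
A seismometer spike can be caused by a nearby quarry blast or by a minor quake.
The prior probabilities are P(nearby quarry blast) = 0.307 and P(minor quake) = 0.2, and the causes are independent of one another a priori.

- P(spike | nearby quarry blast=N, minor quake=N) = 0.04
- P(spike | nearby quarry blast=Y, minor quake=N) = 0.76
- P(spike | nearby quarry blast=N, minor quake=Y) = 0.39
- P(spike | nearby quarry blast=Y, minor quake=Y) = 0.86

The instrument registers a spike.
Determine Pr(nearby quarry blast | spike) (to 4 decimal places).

Pr(nearby quarry blast | spike) ≈ 0.7585

P(spike) = 0.04*0.693*0.8 + 0.39*0.693*0.2 + 0.76*0.307*0.8 + 0.86*0.307*0.2 = 0.022176 + 0.054054 + 0.186656 + 0.052804 = 0.315690
Of this, 0.239460 comes from 0.186656 + 0.052804 (the nearby quarry blast=true cases).
So P(nearby quarry blast | spike) = 0.239460/0.315690 ≈ 0.7585.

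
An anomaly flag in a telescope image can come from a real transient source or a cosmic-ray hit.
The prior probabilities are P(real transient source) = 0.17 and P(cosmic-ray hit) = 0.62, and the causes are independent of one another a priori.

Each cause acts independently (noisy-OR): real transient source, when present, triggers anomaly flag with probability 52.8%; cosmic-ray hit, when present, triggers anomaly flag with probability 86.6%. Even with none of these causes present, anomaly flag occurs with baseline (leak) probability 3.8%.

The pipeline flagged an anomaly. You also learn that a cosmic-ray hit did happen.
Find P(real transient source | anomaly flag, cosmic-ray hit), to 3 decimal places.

P(real transient source | anomaly flag, cosmic-ray hit) ≈ 0.181

Under noisy-OR, P(anomaly flag | causes) = 1 − (1−0.038)·∏(1−qᵢ) over the active causes.
Weight on real transient source=true, given the evidence: 0.939155*0.17 = 0.159656
Denominator P(anomaly flag | cosmic-ray hit): 0.871092*0.83 + 0.939155*0.17 = 0.882662
Posterior = 0.159656 / 0.882662 ≈ 0.181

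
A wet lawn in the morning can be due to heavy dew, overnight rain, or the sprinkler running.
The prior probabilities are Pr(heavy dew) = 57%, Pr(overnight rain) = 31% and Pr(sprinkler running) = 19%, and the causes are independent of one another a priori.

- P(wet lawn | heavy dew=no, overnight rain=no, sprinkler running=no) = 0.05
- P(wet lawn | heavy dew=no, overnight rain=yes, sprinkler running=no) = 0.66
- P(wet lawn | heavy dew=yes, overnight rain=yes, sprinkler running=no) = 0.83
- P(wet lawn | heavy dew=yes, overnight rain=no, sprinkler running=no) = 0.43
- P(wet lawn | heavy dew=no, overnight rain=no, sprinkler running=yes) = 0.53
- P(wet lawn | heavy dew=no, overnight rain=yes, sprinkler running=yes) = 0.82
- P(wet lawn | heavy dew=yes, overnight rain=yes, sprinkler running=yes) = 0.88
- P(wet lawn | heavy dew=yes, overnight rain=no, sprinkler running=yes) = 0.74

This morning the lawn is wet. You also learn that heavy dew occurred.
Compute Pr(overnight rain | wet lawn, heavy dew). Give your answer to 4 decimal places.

Weight on overnight rain=true, given the evidence: 0.208413 + 0.051832 = 0.260245
Denominator P(wet lawn | heavy dew): 0.43·0.69·0.81 + 0.74·0.69·0.19 + 0.83·0.31·0.81 + 0.88·0.31·0.19 = 0.597586
P(overnight rain | wet lawn, heavy dew) = 0.260245/0.597586 ≈ 0.4355

Pr(overnight rain | wet lawn, heavy dew) ≈ 0.4355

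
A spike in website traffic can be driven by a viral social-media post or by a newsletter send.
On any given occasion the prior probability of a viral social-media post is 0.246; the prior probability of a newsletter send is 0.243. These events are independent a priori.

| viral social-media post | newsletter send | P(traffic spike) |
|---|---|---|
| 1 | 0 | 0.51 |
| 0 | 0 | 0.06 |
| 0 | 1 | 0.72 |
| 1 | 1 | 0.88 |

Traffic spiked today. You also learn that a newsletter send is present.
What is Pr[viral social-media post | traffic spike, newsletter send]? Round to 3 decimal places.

For the numerator, keep only viral social-media post=true terms: 0.88·0.246 = 0.216480
Normalizer over all consistent configurations: 0.72·0.754 + 0.88·0.246 = 0.759360
Posterior = 0.216480 / 0.759360 ≈ 0.285

Pr[viral social-media post | traffic spike, newsletter send] ≈ 0.285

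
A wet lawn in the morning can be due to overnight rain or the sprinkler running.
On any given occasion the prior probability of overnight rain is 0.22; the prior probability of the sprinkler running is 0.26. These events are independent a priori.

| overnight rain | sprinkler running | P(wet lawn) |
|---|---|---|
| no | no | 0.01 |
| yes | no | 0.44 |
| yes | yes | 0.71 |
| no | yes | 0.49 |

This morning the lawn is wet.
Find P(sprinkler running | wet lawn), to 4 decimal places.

P(wet lawn) = 0.01×0.78×0.74 + 0.49×0.78×0.26 + 0.44×0.22×0.74 + 0.71×0.22×0.26 = 0.005772 + 0.099372 + 0.071632 + 0.040612 = 0.217388
Of this, 0.139984 comes from 0.099372 + 0.040612 (the sprinkler running=true cases).
Hence the posterior is 0.139984/0.217388 ≈ 0.6439.

P(sprinkler running | wet lawn) ≈ 0.6439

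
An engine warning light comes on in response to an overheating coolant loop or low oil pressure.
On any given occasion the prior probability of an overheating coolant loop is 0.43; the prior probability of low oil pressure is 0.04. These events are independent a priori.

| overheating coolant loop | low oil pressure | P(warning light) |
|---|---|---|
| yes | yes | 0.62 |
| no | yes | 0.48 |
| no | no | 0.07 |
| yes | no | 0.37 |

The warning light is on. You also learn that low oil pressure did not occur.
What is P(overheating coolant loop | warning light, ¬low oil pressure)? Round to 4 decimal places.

Sum P(warning light|·) weighted by the priors over both values of overheating coolant loop:
  P(warning light | ¬low oil pressure) = 0.07×0.57 + 0.37×0.43
        = 0.039900 + 0.159100 = 0.199000
Configurations with overheating coolant loop contribute 0.159100, so
  P(overheating coolant loop | warning light, ¬low oil pressure) = 0.159100 / 0.199000 ≈ 0.7995

P(overheating coolant loop | warning light, ¬low oil pressure) ≈ 0.7995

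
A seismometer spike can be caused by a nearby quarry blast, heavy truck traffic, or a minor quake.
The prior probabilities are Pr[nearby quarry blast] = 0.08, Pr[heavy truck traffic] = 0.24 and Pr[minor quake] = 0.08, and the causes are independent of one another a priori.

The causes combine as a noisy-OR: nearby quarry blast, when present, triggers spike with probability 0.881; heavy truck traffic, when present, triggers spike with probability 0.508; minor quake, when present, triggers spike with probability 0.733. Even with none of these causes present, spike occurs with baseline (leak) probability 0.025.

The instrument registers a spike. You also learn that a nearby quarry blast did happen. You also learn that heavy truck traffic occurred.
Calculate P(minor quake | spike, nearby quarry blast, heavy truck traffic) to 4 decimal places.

Under noisy-OR, P(spike | causes) = 1 − (1−0.025)·∏(1−qᵢ) over the active causes.
P(spike | nearby quarry blast, heavy truck traffic) = 0.942916×0.92 + 0.984758×0.08 = 0.867483 + 0.078781 = 0.946264
Restricting to configurations with minor quake present: 0.984758×0.08 = 0.078781.
So P(minor quake | spike, nearby quarry blast, heavy truck traffic) = 0.078781/0.946264 ≈ 0.0833.

P(minor quake | spike, nearby quarry blast, heavy truck traffic) ≈ 0.0833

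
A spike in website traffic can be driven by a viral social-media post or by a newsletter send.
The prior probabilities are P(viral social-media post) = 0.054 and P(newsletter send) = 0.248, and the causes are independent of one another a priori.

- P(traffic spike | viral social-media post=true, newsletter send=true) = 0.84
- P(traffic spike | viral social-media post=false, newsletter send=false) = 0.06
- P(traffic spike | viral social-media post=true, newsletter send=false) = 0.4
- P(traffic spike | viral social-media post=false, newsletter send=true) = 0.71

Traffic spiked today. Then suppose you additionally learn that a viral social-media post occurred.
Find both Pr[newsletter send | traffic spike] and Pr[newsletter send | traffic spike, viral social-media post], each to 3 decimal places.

Pr[newsletter send | traffic spike] ≈ 0.751; Pr[newsletter send | traffic spike, viral social-media post] ≈ 0.409

By total probability over the 4 (viral social-media post, newsletter send) configurations:
  P(traffic spike) = 0.06*0.946*0.752 + 0.71*0.946*0.248 + 0.4*0.054*0.752 + 0.84*0.054*0.248
        = 0.042684 + 0.166572 + 0.016243 + 0.011249 = 0.236748
Keeping only the newsletter send-present terms gives 0.177821, so
  P(newsletter send | traffic spike) = 0.177821 / 0.236748 ≈ 0.751

With the extra evidence:
P(traffic spike | viral social-media post) = 0.4*0.752 + 0.84*0.248 = 0.300800 + 0.208320 = 0.509120
The newsletter send-present share is 0.84*0.248 = 0.208320.
P(newsletter send | traffic spike, viral social-media post) = 0.208320 / 0.509120 ≈ 0.409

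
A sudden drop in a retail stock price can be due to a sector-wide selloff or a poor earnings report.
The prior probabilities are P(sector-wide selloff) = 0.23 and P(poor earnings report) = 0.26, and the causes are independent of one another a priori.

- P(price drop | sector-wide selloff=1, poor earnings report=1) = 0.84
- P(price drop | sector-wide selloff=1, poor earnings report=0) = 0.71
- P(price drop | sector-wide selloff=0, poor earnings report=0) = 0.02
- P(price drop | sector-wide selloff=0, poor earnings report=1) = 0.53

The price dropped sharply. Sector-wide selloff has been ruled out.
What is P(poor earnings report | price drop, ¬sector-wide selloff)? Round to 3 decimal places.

Sum P(price drop|·) weighted by the priors over both values of poor earnings report:
  P(price drop | ¬sector-wide selloff) = 0.02×0.74 + 0.53×0.26
        = 0.014800 + 0.137800 = 0.152600
Keeping only the poor earnings report-present terms gives 0.137800, so
  P(poor earnings report | price drop, ¬sector-wide selloff) = 0.137800 / 0.152600 ≈ 0.903

P(poor earnings report | price drop, ¬sector-wide selloff) ≈ 0.903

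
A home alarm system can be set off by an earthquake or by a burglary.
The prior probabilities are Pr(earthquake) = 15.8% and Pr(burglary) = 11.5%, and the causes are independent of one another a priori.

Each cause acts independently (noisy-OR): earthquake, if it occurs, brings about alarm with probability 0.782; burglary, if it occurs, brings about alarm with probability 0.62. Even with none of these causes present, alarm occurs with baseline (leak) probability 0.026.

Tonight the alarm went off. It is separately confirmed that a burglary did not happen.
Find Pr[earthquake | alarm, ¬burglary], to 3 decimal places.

Pr[earthquake | alarm, ¬burglary] ≈ 0.850

Under noisy-OR, P(alarm | causes) = 1 − (1−0.026)·∏(1−qᵢ) over the active causes.
By total probability over both values of earthquake:
  P(alarm | ¬burglary) = 0.026×0.842 + 0.787668×0.158
        = 0.021892 + 0.124452 = 0.146344
Keeping only the earthquake-present terms gives 0.124452, so
  P(earthquake | alarm, ¬burglary) = 0.124452 / 0.146344 ≈ 0.850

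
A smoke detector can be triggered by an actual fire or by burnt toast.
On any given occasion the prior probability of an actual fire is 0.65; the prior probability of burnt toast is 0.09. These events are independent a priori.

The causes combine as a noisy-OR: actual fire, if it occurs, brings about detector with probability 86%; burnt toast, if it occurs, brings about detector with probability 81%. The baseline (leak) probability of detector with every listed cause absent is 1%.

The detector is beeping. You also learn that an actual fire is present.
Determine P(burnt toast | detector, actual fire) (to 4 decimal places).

Under noisy-OR, P(detector | causes) = 1 − (1−0.01)·∏(1−qᵢ) over the active causes.
For the numerator, keep only burnt toast=true terms: 0.973666×0.09 = 0.087630
Denominator P(detector | actual fire): 0.8614×0.91 + 0.973666×0.09 = 0.871504
Posterior = 0.087630 / 0.871504 ≈ 0.1006

P(burnt toast | detector, actual fire) ≈ 0.1006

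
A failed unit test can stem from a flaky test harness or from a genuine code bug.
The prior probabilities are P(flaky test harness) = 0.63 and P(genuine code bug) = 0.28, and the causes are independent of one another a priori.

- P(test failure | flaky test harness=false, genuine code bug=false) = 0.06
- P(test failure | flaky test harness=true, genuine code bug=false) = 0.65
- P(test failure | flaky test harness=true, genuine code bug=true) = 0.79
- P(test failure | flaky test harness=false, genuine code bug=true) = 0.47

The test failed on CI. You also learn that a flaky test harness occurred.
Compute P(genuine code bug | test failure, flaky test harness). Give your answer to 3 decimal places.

P(test failure | flaky test harness) = 0.65×0.72 + 0.79×0.28 = 0.468000 + 0.221200 = 0.689200
Of this, 0.221200 comes from 0.79×0.28 (the genuine code bug=true cases).
So P(genuine code bug | test failure, flaky test harness) = 0.221200/0.689200 ≈ 0.321.

P(genuine code bug | test failure, flaky test harness) ≈ 0.321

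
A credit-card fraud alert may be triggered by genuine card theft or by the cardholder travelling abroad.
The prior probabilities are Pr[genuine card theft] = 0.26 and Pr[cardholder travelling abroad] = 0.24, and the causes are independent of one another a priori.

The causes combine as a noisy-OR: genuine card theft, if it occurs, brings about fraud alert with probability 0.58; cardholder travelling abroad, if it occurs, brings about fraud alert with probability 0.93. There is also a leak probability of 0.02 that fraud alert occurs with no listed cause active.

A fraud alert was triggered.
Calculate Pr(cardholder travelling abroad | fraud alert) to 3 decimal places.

Pr(cardholder travelling abroad | fraud alert) ≈ 0.639

Under noisy-OR, P(fraud alert | causes) = 1 − (1−0.02)·∏(1−qᵢ) over the active causes.
Sum P(fraud alert|·) weighted by the priors over the 4 (genuine card theft, cardholder travelling abroad) configurations:
  P(fraud alert) = 0.02*0.74*0.76 + 0.9314*0.74*0.24 + 0.5884*0.26*0.76 + 0.971188*0.26*0.24
        = 0.011248 + 0.165417 + 0.116268 + 0.060602 = 0.353535
Configurations with cardholder travelling abroad contribute 0.226019, so
  P(cardholder travelling abroad | fraud alert) = 0.226019 / 0.353535 ≈ 0.639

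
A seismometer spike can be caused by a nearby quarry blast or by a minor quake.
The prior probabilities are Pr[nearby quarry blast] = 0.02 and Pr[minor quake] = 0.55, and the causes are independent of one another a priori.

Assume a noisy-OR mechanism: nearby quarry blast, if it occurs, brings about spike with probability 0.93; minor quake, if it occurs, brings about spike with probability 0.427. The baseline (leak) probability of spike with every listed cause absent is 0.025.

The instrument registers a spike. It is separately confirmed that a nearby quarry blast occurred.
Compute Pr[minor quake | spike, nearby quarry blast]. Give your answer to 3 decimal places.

Pr[minor quake | spike, nearby quarry blast] ≈ 0.558

Under noisy-OR, P(spike | causes) = 1 − (1−0.025)·∏(1−qᵢ) over the active causes.
Numerator (weight on configurations with minor quake): 0.960893*0.55 = 0.528491
Denominator P(spike | nearby quarry blast): 0.93175*0.45 + 0.960893*0.55 = 0.947778
Posterior = 0.528491 / 0.947778 ≈ 0.558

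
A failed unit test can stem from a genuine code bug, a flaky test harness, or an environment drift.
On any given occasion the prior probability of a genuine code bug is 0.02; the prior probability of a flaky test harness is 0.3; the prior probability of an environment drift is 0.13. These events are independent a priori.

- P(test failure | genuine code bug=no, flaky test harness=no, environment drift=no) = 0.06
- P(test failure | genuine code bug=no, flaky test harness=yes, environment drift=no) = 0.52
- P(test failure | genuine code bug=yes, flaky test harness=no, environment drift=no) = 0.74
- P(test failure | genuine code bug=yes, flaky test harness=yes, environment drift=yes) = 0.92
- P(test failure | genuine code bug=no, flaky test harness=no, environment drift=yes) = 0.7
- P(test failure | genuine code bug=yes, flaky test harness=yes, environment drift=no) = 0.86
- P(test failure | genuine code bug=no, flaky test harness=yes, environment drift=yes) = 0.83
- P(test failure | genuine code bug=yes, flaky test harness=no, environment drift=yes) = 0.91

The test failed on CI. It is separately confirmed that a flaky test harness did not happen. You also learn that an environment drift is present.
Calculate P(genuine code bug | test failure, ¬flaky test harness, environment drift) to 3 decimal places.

Numerator (weight on configurations with genuine code bug): 0.91*0.02 = 0.018200
The normalizing constant is 0.7*0.98 + 0.91*0.02 = 0.704200
Posterior = 0.018200 / 0.704200 ≈ 0.026

P(genuine code bug | test failure, ¬flaky test harness, environment drift) ≈ 0.026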